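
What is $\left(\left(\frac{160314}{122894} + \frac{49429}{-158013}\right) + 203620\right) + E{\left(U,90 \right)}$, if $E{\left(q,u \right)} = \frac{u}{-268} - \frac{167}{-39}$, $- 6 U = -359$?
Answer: $\frac{3444075144203996467}{16913818020762} \approx 2.0363 \cdot 10^{5}$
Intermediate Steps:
$U = \frac{359}{6}$ ($U = \left(- \frac{1}{6}\right) \left(-359\right) = \frac{359}{6} \approx 59.833$)
$E{\left(q,u \right)} = \frac{167}{39} - \frac{u}{268}$ ($E{\left(q,u \right)} = u \left(- \frac{1}{268}\right) - - \frac{167}{39} = - \frac{u}{268} + \frac{167}{39} = \frac{167}{39} - \frac{u}{268}$)
$\left(\left(\frac{160314}{122894} + \frac{49429}{-158013}\right) + 203620\right) + E{\left(U,90 \right)} = \left(\left(\frac{160314}{122894} + \frac{49429}{-158013}\right) + 203620\right) + \left(\frac{167}{39} - \frac{45}{134}\right) = \left(\left(160314 \cdot \frac{1}{122894} + 49429 \left(- \frac{1}{158013}\right)\right) + 203620\right) + \left(\frac{167}{39} - \frac{45}{134}\right) = \left(\left(\frac{80157}{61447} - \frac{49429}{158013}\right) + 203620\right) + \frac{20623}{5226} = \left(\frac{9628584278}{9709424811} + 203620\right) + \frac{20623}{5226} = \frac{1977042708600098}{9709424811} + \frac{20623}{5226} = \frac{3444075144203996467}{16913818020762}$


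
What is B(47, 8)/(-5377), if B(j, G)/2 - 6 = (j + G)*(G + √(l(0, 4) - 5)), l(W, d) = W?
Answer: -892/5377 - 110*I*√5/5377 ≈ -0.16589 - 0.045744*I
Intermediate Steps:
B(j, G) = 12 + 2*(G + j)*(G + I*√5) (B(j, G) = 12 + 2*((j + G)*(G + √(0 - 5))) = 12 + 2*((G + j)*(G + √(-5))) = 12 + 2*((G + j)*(G + I*√5)) = 12 + 2*(G + j)*(G + I*√5))
B(47, 8)/(-5377) = (12 + 2*8² + 2*8*47 + 2*I*8*√5 + 2*I*47*√5)/(-5377) = (12 + 2*64 + 752 + 16*I*√5 + 94*I*√5)*(-1/5377) = (12 + 128 + 752 + 16*I*√5 + 94*I*√5)*(-1/5377) = (892 + 110*I*√5)*(-1/5377) = -892/5377 - 110*I*√5/5377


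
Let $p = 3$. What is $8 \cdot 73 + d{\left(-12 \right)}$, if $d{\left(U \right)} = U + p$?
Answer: $575$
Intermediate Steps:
$d{\left(U \right)} = 3 + U$ ($d{\left(U \right)} = U + 3 = 3 + U$)
$8 \cdot 73 + d{\left(-12 \right)} = 8 \cdot 73 + \left(3 - 12\right) = 584 - 9 = 575$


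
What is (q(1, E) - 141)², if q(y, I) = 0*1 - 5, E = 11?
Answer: 21316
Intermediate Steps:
q(y, I) = -5 (q(y, I) = 0 - 5 = -5)
(q(1, E) - 141)² = (-5 - 141)² = (-146)² = 21316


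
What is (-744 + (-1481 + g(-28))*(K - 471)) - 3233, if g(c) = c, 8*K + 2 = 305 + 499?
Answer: 2221939/4 ≈ 5.5549e+5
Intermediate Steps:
K = 401/4 (K = -¼ + (305 + 499)/8 = -¼ + (⅛)*804 = -¼ + 201/2 = 401/4 ≈ 100.25)
(-744 + (-1481 + g(-28))*(K - 471)) - 3233 = (-744 + (-1481 - 28)*(401/4 - 471)) - 3233 = (-744 - 1509*(-1483/4)) - 3233 = (-744 + 2237847/4) - 3233 = 2234871/4 - 3233 = 2221939/4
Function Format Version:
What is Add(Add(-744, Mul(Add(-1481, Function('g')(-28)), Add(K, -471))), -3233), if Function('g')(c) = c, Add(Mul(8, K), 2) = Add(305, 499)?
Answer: Rational(2221939, 4) ≈ 5.5549e+5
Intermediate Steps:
K = Rational(401, 4) (K = Add(Rational(-1, 4), Mul(Rational(1, 8), Add(305, 499))) = Add(Rational(-1, 4), Mul(Rational(1, 8), 804)) = Add(Rational(-1, 4), Rational(201, 2)) = Rational(401, 4) ≈ 100.25)
Add(Add(-744, Mul(Add(-1481, Function('g')(-28)), Add(K, -471))), -3233) = Add(Add(-744, Mul(Add(-1481, -28), Add(Rational(401, 4), -471))), -3233) = Add(Add(-744, Mul(-1509, Rational(-1483, 4))), -3233) = Add(Add(-744, Rational(2237847, 4)), -3233) = Add(Rational(2234871, 4), -3233) = Rational(2221939, 4)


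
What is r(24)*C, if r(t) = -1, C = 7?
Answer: -7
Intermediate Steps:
r(24)*C = -1*7 = -7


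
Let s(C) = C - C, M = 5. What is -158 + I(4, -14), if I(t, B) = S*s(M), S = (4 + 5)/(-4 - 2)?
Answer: -158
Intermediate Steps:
s(C) = 0
S = -3/2 (S = 9/(-6) = 9*(-1/6) = -3/2 ≈ -1.5000)
I(t, B) = 0 (I(t, B) = -3/2*0 = 0)
-158 + I(4, -14) = -158 + 0 = -158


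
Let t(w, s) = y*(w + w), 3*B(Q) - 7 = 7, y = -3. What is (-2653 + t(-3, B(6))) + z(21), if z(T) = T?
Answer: -2614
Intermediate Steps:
B(Q) = 14/3 (B(Q) = 7/3 + (⅓)*7 = 7/3 + 7/3 = 14/3)
t(w, s) = -6*w (t(w, s) = -3*(w + w) = -6*w)
(-2653 + t(-3, B(6))) + z(21) = (-2653 - 6*(-3)) + 21 = (-2653 + 18) + 21 = -2635 + 21 = -2614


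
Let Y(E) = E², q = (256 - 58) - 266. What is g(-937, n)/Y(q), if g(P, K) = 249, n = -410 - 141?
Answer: 249/4624 ≈ 0.053849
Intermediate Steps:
n = -551
q = -68 (q = 198 - 266 = -68)
g(-937, n)/Y(q) = 249/((-68)²) = 249/4624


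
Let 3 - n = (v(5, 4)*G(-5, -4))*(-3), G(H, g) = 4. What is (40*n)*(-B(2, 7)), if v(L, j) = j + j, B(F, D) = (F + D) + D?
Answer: -63360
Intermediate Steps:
B(F, D) = F + 2*D (B(F, D) = (D + F) + D = F + 2*D)
v(L, j) = 2*j
n = 99 (n = 3 - (2*4)*4*(-3) = 3 - 8*4*(-3) = 3 - 32*(-3) = 3 - 1*(-96) = 3 + 96 = 99)
(40*n)*(-B(2, 7)) = (40*99)*(-(2 + 2*7)) = 3960*(-(2 + 14)) = 3960*(-1*16) = 3960*(-16) = -63360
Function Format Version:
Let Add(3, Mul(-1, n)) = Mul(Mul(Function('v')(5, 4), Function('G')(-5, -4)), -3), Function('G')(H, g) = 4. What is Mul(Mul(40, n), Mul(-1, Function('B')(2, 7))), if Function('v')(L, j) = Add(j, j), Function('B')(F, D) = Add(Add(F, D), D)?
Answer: -63360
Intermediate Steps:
Function('B')(F, D) = Add(F, Mul(2, D)) (Function('B')(F, D) = Add(Add(D, F), D) = Add(F, Mul(2, D)))
Function('v')(L, j) = Mul(2, j)
n = 99 (n = Add(3, Mul(-1, Mul(Mul(Mul(2, 4), 4), -3))) = Add(3, Mul(-1, Mul(Mul(8, 4), -3))) = Add(3, Mul(-1, Mul(32, -3))) = Add(3, Mul(-1, -96)) = Add(3, 96) = 99)
Mul(Mul(40, n), Mul(-1, Function('B')(2, 7))) = Mul(Mul(40, 99), Mul(-1, Add(2, Mul(2, 7)))) = Mul(3960, Mul(-1, Add(2, 14))) = Mul(3960, Mul(-1, 16)) = Mul(3960, -16) = -63360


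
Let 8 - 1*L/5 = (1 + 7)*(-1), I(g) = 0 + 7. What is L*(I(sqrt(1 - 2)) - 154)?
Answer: -11760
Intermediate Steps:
I(g) = 7
L = 80 (L = 40 - 5*(1 + 7)*(-1) = 40 - 40*(-1) = 40 - 5*(-8) = 40 + 40 = 80)
L*(I(sqrt(1 - 2)) - 154) = 80*(7 - 154) = 80*(-147) = -11760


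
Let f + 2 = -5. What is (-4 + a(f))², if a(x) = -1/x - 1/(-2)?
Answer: 2209/196 ≈ 11.270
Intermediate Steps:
f = -7 (f = -2 - 5 = -7)
a(x) = ½ - 1/x (a(x) = -1/x - 1*(-½) = -1/x + ½ = ½ - 1/x)
(-4 + a(f))² = (-4 + (½)*(-2 - 7)/(-7))² = (-4 + (½)*(-⅐)*(-9))² = (-4 + 9/14)² = (-47/14)² = 2209/196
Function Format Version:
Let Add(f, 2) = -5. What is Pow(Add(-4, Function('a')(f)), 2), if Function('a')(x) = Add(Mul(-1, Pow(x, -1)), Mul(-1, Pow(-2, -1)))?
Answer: Rational(2209, 196) ≈ 11.270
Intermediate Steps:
f = -7 (f = Add(-2, -5) = -7)
Function('a')(x) = Add(Rational(1, 2), Mul(-1, Pow(x, -1))) (Function('a')(x) = Add(Mul(-1, Pow(x, -1)), Mul(-1, Rational(-1, 2))) = Add(Mul(-1, Pow(x, -1)), Rational(1, 2)) = Add(Rational(1, 2), Mul(-1, Pow(x, -1))))
Pow(Add(-4, Function('a')(f)), 2) = Pow(Add(-4, Mul(Rational(1, 2), Pow(-7, -1), Add(-2, -7))), 2) = Pow(Add(-4, Mul(Rational(1, 2), Rational(-1, 7), -9)), 2) = Pow(Add(-4, Rational(9, 14)), 2) = Pow(Rational(-47, 14), 2) = Rational(2209, 196)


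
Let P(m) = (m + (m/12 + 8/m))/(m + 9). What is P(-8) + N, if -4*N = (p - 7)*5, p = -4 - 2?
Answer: 79/12 ≈ 6.5833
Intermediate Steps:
P(m) = (8/m + 13*m/12)/(9 + m) (P(m) = (m + (m*(1/12) + 8/m))/(9 + m) = (m + (m/12 + 8/m))/(9 + m) = (m + (8/m + m/12))/(9 + m) = (8/m + 13*m/12)/(9 + m))
p = -6
N = 65/4 (N = -(-6 - 7)*5/4 = -(-13)*5/4 = -¼*(-65) = 65/4 ≈ 16.250)
P(-8) + N = (1/12)*(96 + 13*(-8)²)/(-8*(9 - 8)) + 65/4 = (1/12)*(-⅛)*(96 + 13*64)/1 + 65/4 = (1/12)*(-⅛)*1*(96 + 832) + 65/4 = (1/12)*(-⅛)*1*928 + 65/4 = -29/3 + 65/4 = 79/12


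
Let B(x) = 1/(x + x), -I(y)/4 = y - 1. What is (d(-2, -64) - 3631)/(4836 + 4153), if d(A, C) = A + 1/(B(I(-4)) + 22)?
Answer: -3200633/7919309 ≈ -0.40416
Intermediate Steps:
I(y) = 4 - 4*y (I(y) = -4*(y - 1) = -4*(-1 + y) = 4 - 4*y)
B(x) = 1/(2*x)
d(A, C) = 40/881 + A (d(A, C) = A + 1/(1/(2*(4 - 4*(-4))) + 22) = A + 1/(1/(2*(4 + 16)) + 22) = A + 1/((½)/20 + 22) = A + 1/((½)*(1/20) + 22) = A + 1/(1/40 + 22) = A + 1/(881/40) = A + 40/881 = 40/881 + A)
(d(-2, -64) - 3631)/(4836 + 4153) = ((40/881 - 2) - 3631)/(4836 + 4153) = (-1722/881 - 3631)/8989 = -3200633/881*1/8989 = -3200633/7919309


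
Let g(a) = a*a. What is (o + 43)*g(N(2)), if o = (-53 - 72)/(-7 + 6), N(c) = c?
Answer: 672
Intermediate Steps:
g(a) = a**2
o = 125 (o = -125/(-1) = -125*(-1) = 125)
(o + 43)*g(N(2)) = (125 + 43)*2**2 = 168*4 = 672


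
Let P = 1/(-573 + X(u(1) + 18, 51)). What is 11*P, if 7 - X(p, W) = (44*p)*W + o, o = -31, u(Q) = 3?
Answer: -11/47659 ≈ -0.00023081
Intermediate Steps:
X(p, W) = 38 - 44*W*p (X(p, W) = 7 - ((44*p)*W - 31) = 7 - (44*W*p - 31) = 7 - (-31 + 44*W*p) = 7 + (31 - 44*W*p) = 38 - 44*W*p)
P = -1/47659 (P = 1/(-573 + (38 - 44*51*(3 + 18))) = 1/(-573 + (38 - 44*51*21)) = 1/(-573 + (38 - 47124)) = 1/(-573 - 47086) = 1/(-47659) = -1/47659 ≈ -2.0982e-5)
11*P = 11*(-1/47659) = -11/47659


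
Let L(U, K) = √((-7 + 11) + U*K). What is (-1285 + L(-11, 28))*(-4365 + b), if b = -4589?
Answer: 11505890 - 35816*I*√19 ≈ 1.1506e+7 - 1.5612e+5*I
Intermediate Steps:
L(U, K) = √(4 + K*U)
(-1285 + L(-11, 28))*(-4365 + b) = (-1285 + √(4 + 28*(-11)))*(-4365 - 4589) = (-1285 + √(4 - 308))*(-8954) = (-1285 + √(-304))*(-8954) = (-1285 + 4*I*√19)*(-8954) = 11505890 - 35816*I*√19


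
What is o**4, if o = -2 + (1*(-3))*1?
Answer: 625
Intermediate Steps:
o = -5 (o = -2 - 3*1 = -2 - 3 = -5)
o**4 = (-5)**4 = 625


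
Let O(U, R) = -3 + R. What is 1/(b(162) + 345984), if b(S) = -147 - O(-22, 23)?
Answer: 1/345817 ≈ 2.8917e-6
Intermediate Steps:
b(S) = -167 (b(S) = -147 - (-3 + 23) = -147 - 1*20 = -147 - 20 = -167)
1/(b(162) + 345984) = 1/(-167 + 345984) = 1/345817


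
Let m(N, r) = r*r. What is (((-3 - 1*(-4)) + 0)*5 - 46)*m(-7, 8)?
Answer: -2624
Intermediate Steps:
m(N, r) = r²
(((-3 - 1*(-4)) + 0)*5 - 46)*m(-7, 8) = (((-3 - 1*(-4)) + 0)*5 - 46)*8² = (((-3 + 4) + 0)*5 - 46)*64 = ((1 + 0)*5 - 46)*64 = (1*5 - 46)*64 = (5 - 46)*64 = -41*64 = -2624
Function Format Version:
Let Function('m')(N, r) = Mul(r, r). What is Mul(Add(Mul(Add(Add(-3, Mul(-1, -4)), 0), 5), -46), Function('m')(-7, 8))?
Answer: -2624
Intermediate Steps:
Function('m')(N, r) = Pow(r, 2)
Mul(Add(Mul(Add(Add(-3, Mul(-1, -4)), 0), 5), -46), Function('m')(-7, 8)) = Mul(Add(Mul(Add(Add(-3, Mul(-1, -4)), 0), 5), -46), Pow(8, 2)) = Mul(Add(Mul(Add(Add(-3, 4), 0), 5), -46), 64) = Mul(Add(Mul(Add(1, 0), 5), -46), 64) = Mul(Add(Mul(1, 5), -46), 64) = Mul(Add(5, -46), 64) = Mul(-41, 64) = -2624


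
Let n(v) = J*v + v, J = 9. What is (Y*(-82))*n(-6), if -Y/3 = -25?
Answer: 369000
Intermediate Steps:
Y = 75 (Y = -3*(-25) = 75)
n(v) = 10*v (n(v) = 9*v + v = 10*v)
(Y*(-82))*n(-6) = (75*(-82))*(10*(-6)) = -6150*(-60) = 369000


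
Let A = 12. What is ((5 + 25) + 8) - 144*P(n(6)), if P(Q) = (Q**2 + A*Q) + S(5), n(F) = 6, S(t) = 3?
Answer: -15946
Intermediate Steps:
P(Q) = 3 + Q**2 + 12*Q (P(Q) = (Q**2 + 12*Q) + 3 = 3 + Q**2 + 12*Q)
((5 + 25) + 8) - 144*P(n(6)) = ((5 + 25) + 8) - 144*(3 + 6**2 + 12*6) = (30 + 8) - 144*(3 + 36 + 72) = 38 - 144*111 = 38 - 15984 = -15946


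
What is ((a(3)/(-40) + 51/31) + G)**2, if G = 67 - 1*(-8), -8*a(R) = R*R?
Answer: 578510838801/98406400 ≈ 5878.8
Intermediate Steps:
a(R) = -R**2/8 (a(R) = -R*R/8 = -R**2/8)
G = 75 (G = 67 + 8 = 75)
((a(3)/(-40) + 51/31) + G)**2 = ((-1/8*3**2/(-40) + 51/31) + 75)**2 = ((-1/8*9*(-1/40) + 51*(1/31)) + 75)**2 = ((-9/8*(-1/40) + 51/31) + 75)**2 = ((9/320 + 51/31) + 75)**2 = (16599/9920 + 75)**2 = (760599/9920)**2 = 578510838801/98406400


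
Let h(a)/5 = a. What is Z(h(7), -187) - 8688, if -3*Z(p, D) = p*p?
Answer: -27289/3 ≈ -9096.3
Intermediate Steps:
h(a) = 5*a
Z(p, D) = -p²/3 (Z(p, D) = -p*p/3 = -p²/3)
Z(h(7), -187) - 8688 = -(5*7)²/3 - 8688 = -⅓*35² - 8688 = -⅓*1225 - 8688 = -1225/3 - 8688 = -27289/3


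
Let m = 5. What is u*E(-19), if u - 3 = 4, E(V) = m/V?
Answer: -35/19 ≈ -1.8421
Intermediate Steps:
E(V) = 5/V
u = 7 (u = 3 + 4 = 7)
u*E(-19) = 7*(5/(-19)) = 7*(5*(-1/19)) = 7*(-5/19) = -35/19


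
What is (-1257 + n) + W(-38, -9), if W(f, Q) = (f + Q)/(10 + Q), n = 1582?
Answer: 278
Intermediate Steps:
W(f, Q) = (Q + f)/(10 + Q)
(-1257 + n) + W(-38, -9) = (-1257 + 1582) + (-9 - 38)/(10 - 9) = 325 - 47/1 = 325 + 1*(-47) = 325 - 47 = 278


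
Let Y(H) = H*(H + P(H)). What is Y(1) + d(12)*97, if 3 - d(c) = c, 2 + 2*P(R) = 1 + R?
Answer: -872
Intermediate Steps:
P(R) = -1/2 + R/2 (P(R) = -1 + (1 + R)/2 = -1 + (1/2 + R/2) = -1/2 + R/2)
d(c) = 3 - c
Y(H) = H*(-1/2 + 3*H/2) (Y(H) = H*(H + (-1/2 + H/2)) = H*(-1/2 + 3*H/2))
Y(1) + d(12)*97 = (1/2)*1*(-1 + 3*1) + (3 - 1*12)*97 = (1/2)*1*(-1 + 3) + (3 - 12)*97 = (1/2)*1*2 - 9*97 = 1 - 873 = -872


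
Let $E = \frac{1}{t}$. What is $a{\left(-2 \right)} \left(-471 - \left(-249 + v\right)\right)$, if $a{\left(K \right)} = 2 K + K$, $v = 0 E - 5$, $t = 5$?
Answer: $1302$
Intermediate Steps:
$E = \frac{1}{5} \approx 0.2$
$v = -5$ ($v = 0 \cdot \frac{1}{5} - 5 = 0 - 5 = -5$)
$a{\left(K \right)} = 3 K$
$a{\left(-2 \right)} \left(-471 - \left(-249 + v\right)\right) = 3 \left(-2\right) \left(-471 + \left(249 - -5\right)\right) = - 6 \left(-471 + \left(249 + 5\right)\right) = - 6 \left(-471 + 254\right) = \left(-6\right) \left(-217\right) = 1302$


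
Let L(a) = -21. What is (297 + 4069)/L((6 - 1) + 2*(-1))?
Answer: -4366/21 ≈ -207.90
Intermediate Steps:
(297 + 4069)/L((6 - 1) + 2*(-1)) = (297 + 4069)/(-21) = 4366*(-1/21) = -4366/21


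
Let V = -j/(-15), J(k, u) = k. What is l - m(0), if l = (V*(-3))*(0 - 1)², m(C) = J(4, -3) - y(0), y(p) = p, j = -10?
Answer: -2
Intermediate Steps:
V = -⅔ (V = -(-10)/(-15) = -(-10)*(-1)/15 = -1*⅔ = -⅔ ≈ -0.66667)
m(C) = 4 (m(C) = 4 - 1*0 = 4 + 0 = 4)
l = 2 (l = (-⅔*(-3))*(0 - 1)² = 2*(-1)² = 2*1 = 2)
l - m(0) = 2 - 1*4 = 2 - 4 = -2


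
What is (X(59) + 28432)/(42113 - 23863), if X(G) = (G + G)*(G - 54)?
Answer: 14511/9125 ≈ 1.5902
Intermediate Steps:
X(G) = 2*G*(-54 + G) (X(G) = (2*G)*(-54 + G) = 2*G*(-54 + G))
(X(59) + 28432)/(42113 - 23863) = (2*59*(-54 + 59) + 28432)/(42113 - 23863) = (2*59*5 + 28432)/18250 = (590 + 28432)*(1/18250) = 29022*(1/18250) = 14511/9125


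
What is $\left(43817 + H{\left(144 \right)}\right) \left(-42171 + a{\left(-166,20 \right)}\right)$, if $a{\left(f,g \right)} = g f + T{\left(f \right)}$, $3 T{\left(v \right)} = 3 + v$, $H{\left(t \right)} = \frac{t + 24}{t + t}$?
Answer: $- \frac{17961177949}{9} \approx -1.9957 \cdot 10^{9}$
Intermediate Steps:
$H{\left(t \right)} = \frac{24 + t}{2 t}$
$T{\left(v \right)} = 1 + \frac{v}{3}$ ($T{\left(v \right)} = \frac{3 + v}{3} = 1 + \frac{v}{3}$)
$a{\left(f,g \right)} = 1 + \frac{f}{3} + f g$ ($a{\left(f,g \right)} = g f + \left(1 + \frac{f}{3}\right) = f g + \left(1 + \frac{f}{3}\right) = 1 + \frac{f}{3} + f g$)
$\left(43817 + H{\left(144 \right)}\right) \left(-42171 + a{\left(-166,20 \right)}\right) = \left(43817 + \frac{24 + 144}{2 \cdot 144}\right) \left(-42171 + \left(1 + \frac{1}{3} \left(-166\right) - 3320\right)\right) = \left(43817 + \frac{1}{2} \cdot \frac{1}{144} \cdot 168\right) \left(-42171 - \frac{10123}{3}\right) = \left(43817 + \frac{7}{12}\right) \left(-42171 - \frac{10123}{3}\right) = \frac{525811}{12} \left(- \frac{136636}{3}\right) = - \frac{17961177949}{9}$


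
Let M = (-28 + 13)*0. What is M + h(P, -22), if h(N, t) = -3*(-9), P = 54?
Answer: 27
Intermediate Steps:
h(N, t) = 27
M = 0 (M = -15*0 = 0)
M + h(P, -22) = 0 + 27 = 27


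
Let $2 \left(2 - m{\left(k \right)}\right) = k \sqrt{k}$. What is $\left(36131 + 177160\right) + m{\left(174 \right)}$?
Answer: $213293 - 87 \sqrt{174} \approx 2.1215 \cdot 10^{5}$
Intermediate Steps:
$m{\left(k \right)} = 2 - \frac{k^{\frac{3}{2}}}{2}$ ($m{\left(k \right)} = 2 - \frac{k \sqrt{k}}{2} = 2 - \frac{k^{\frac{3}{2}}}{2}$)
$\left(36131 + 177160\right) + m{\left(174 \right)} = \left(36131 + 177160\right) + \left(2 - \frac{174^{\frac{3}{2}}}{2}\right) = 213291 + \left(2 - \frac{174 \sqrt{174}}{2}\right) = 213291 + \left(2 - 87 \sqrt{174}\right) = 213293 - 87 \sqrt{174}$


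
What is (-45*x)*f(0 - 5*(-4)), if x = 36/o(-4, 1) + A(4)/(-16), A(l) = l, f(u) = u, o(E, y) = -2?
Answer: 16425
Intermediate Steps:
x = -73/4 (x = 36/(-2) + 4/(-16) = 36*(-½) + 4*(-1/16) = -18 - ¼ = -73/4 ≈ -18.250)
(-45*x)*f(0 - 5*(-4)) = (-45*(-73/4))*(0 - 5*(-4)) = 3285*(0 + 20)/4 = (3285/4)*20 = 16425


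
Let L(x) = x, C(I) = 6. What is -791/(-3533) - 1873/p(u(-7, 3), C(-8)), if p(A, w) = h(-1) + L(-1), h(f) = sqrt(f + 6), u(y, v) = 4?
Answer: -6614145/14132 - 1873*sqrt(5)/4 ≈ -1515.1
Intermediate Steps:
h(f) = sqrt(6 + f)
p(A, w) = -1 + sqrt(5) (p(A, w) = sqrt(6 - 1) - 1 = sqrt(5) - 1 = -1 + sqrt(5))
-791/(-3533) - 1873/p(u(-7, 3), C(-8)) = -791/(-3533) - 1873/(-1 + sqrt(5)) = -791*(-1/3533) - 1873/(-1 + sqrt(5)) = 791/3533 - 1873/(-1 + sqrt(5))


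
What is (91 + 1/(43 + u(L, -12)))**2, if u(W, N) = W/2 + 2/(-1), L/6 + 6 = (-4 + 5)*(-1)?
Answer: 3316041/400 ≈ 8290.1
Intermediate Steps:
L = -42 (L = -36 + 6*((-4 + 5)*(-1)) = -36 + 6*(1*(-1)) = -36 + 6*(-1) = -36 - 6 = -42)
u(W, N) = -2 + W/2 (u(W, N) = W*(1/2) + 2*(-1) = W/2 - 2 = -2 + W/2)
(91 + 1/(43 + u(L, -12)))**2 = (91 + 1/(43 + (-2 + (1/2)*(-42))))**2 = (91 + 1/(43 + (-2 - 21)))**2 = (91 + 1/(43 - 23))**2 = (91 + 1/20)**2 = (1821/20)**2 = 3316041/400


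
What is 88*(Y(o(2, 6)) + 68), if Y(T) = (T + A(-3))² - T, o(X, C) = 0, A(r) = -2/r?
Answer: 54208/9 ≈ 6023.1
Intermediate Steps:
Y(T) = (⅔ + T)² - T (Y(T) = (T - 2/(-3))² - T = (T - 2*(-⅓))² - T = (T + ⅔)² - T = (⅔ + T)² - T)
88*(Y(o(2, 6)) + 68) = 88*((4/9 + 0² + (⅓)*0) + 68) = 88*((4/9 + 0 + 0) + 68) = 88*(4/9 + 68) = 88*(616/9) = 54208/9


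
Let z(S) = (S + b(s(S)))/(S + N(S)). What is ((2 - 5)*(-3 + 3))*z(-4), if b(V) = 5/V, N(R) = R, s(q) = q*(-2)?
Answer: 0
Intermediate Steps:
s(q) = -2*q
z(S) = (S - 5/(2*S))/(2*S) (z(S) = (S + 5/((-2*S)))/(S + S) = (S + 5*(-1/(2*S)))/((2*S)) = (S - 5/(2*S))*(1/(2*S)) = (S - 5/(2*S))/(2*S))
((2 - 5)*(-3 + 3))*z(-4) = ((2 - 5)*(-3 + 3))*(½ - 5/4/(-4)²) = (-3*0)*(½ - 5/4*1/16) = 0*(½ - 5/64) = 0*(27/64) = 0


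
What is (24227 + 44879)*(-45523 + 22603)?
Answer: -1583909520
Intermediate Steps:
(24227 + 44879)*(-45523 + 22603) = 69106*(-22920) = -1583909520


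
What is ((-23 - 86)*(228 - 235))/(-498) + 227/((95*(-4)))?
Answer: -201493/94620 ≈ -2.1295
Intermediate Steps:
((-23 - 86)*(228 - 235))/(-498) + 227/((95*(-4))) = -109*(-7)*(-1/498) + 227/(-380) = 763*(-1/498) + 227*(-1/380) = -763/498 - 227/380 = -201493/94620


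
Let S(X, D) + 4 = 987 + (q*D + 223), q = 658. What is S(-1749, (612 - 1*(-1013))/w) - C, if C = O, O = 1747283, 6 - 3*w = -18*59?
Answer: -310267081/178 ≈ -1.7431e+6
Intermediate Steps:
w = 356 (w = 2 - (-6)*59 = 2 - 1/3*(-1062) = 2 + 354 = 356)
S(X, D) = 1206 + 658*D (S(X, D) = -4 + (987 + (658*D + 223)) = -4 + (987 + (223 + 658*D)) = -4 + (1210 + 658*D) = 1206 + 658*D)
C = 1747283
S(-1749, (612 - 1*(-1013))/w) - C = (1206 + 658*((612 - 1*(-1013))/356)) - 1*1747283 = (1206 + 658*((612 + 1013)*(1/356))) - 1747283 = (1206 + 658*(1625*(1/356))) - 1747283 = (1206 + 658*(1625/356)) - 1747283 = (1206 + 534625/178) - 1747283 = 749293/178 - 1747283 = -310267081/178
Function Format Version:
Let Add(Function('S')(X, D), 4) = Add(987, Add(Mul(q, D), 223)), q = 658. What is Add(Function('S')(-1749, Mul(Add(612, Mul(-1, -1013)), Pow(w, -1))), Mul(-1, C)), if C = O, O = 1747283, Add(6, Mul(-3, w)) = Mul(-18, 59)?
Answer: Rational(-310267081, 178) ≈ -1.7431e+6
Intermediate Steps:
w = 356 (w = Add(2, Mul(Rational(-1, 3), Mul(-18, 59))) = Add(2, Mul(Rational(-1, 3), -1062)) = Add(2, 354) = 356)
Function('S')(X, D) = Add(1206, Mul(658, D)) (Function('S')(X, D) = Add(-4, Add(987, Add(Mul(658, D), 223))) = Add(-4, Add(987, Add(223, Mul(658, D)))) = Add(-4, Add(1210, Mul(658, D))) = Add(1206, Mul(658, D)))
C = 1747283
Add(Function('S')(-1749, Mul(Add(612, Mul(-1, -1013)), Pow(w, -1))), Mul(-1, C)) = Add(Add(1206, Mul(658, Mul(Add(612, Mul(-1, -1013)), Pow(356, -1)))), Mul(-1, 1747283)) = Add(Add(1206, Mul(658, Mul(Add(612, 1013), Rational(1, 356)))), -1747283) = Add(Add(1206, Mul(658, Mul(1625, Rational(1, 356)))), -1747283) = Add(Add(1206, Mul(658, Rational(1625, 356))), -1747283) = Add(Add(1206, Rational(534625, 178)), -1747283) = Add(Rational(749293, 178), -1747283) = Rational(-310267081, 178)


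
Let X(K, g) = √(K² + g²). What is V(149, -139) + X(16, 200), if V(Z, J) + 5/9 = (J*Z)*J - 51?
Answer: 25908997/9 + 8*√629 ≈ 2.8790e+6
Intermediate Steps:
V(Z, J) = -464/9 + Z*J² (V(Z, J) = -5/9 + ((J*Z)*J - 51) = -5/9 + (Z*J² - 51) = -5/9 + (-51 + Z*J²) = -464/9 + Z*J²)
V(149, -139) + X(16, 200) = (-464/9 + 149*(-139)²) + √(16² + 200²) = (-464/9 + 149*19321) + √(256 + 40000) = (-464/9 + 2878829) + √40256 = 25908997/9 + 8*√629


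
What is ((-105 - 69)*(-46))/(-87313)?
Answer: -8004/87313 ≈ -0.091670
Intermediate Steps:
((-105 - 69)*(-46))/(-87313) = -174*(-46)*(-1/87313) = 8004*(-1/87313) = -8004/87313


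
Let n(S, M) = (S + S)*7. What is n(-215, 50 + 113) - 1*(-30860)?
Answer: 27850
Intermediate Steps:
n(S, M) = 14*S (n(S, M) = (2*S)*7 = 14*S)
n(-215, 50 + 113) - 1*(-30860) = 14*(-215) - 1*(-30860) = -3010 + 30860 = 27850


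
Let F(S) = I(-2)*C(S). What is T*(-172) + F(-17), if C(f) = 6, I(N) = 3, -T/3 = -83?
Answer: -42810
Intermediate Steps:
T = 249 (T = -3*(-83) = 249)
F(S) = 18 (F(S) = 3*6 = 18)
T*(-172) + F(-17) = 249*(-172) + 18 = -42828 + 18 = -42810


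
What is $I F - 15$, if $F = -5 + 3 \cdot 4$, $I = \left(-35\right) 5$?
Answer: $-1240$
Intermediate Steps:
$I = -175$
$F = 7$ ($F = -5 + 12 = 7$)
$I F - 15 = \left(-175\right) 7 - 15 = -1225 - 15 = -1240$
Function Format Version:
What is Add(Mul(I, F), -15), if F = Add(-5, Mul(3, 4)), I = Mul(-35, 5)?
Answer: -1240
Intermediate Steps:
I = -175
F = 7 (F = Add(-5, 12) = 7)
Add(Mul(I, F), -15) = Add(Mul(-175, 7), -15) = Add(-1225, -15) = -1240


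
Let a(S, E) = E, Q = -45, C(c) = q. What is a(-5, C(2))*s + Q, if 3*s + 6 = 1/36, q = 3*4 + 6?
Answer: -485/6 ≈ -80.833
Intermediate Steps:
q = 18 (q = 12 + 6 = 18)
C(c) = 18
s = -215/108 (s = -2 + (1/3)/36 = -2 + (1/3)*(1/36) = -2 + 1/108 = -215/108 ≈ -1.9907)
a(-5, C(2))*s + Q = 18*(-215/108) - 45 = -215/6 - 45 = -485/6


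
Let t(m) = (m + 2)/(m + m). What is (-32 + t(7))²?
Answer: 192721/196 ≈ 983.27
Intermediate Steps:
t(m) = (2 + m)/(2*m) (t(m) = (2 + m)/((2*m)) = (2 + m)*(1/(2*m)) = (2 + m)/(2*m))
(-32 + t(7))² = (-32 + (½)*(2 + 7)/7)² = (-32 + (½)*(⅐)*9)² = (-32 + 9/14)² = (-439/14)² = 192721/196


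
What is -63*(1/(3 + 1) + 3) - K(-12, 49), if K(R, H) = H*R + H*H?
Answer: -8071/4 ≈ -2017.8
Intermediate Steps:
K(R, H) = H² + H*R (K(R, H) = H*R + H² = H² + H*R)
-63*(1/(3 + 1) + 3) - K(-12, 49) = -63*(1/(3 + 1) + 3) - 49*(49 - 12) = -63*(1/4 + 3) - 49*37 = -63*(¼ + 3) - 1*1813 = -63*13/4 - 1813 = -21*39/4 - 1813 = -819/4 - 1813 = -8071/4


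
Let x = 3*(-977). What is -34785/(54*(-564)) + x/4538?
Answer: 3810433/7678296 ≈ 0.49626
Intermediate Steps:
x = -2931
-34785/(54*(-564)) + x/4538 = -34785/(54*(-564)) - 2931/4538 = -34785/(-30456) - 2931*1/4538 = -34785*(-1/30456) - 2931/4538 = 3865/3384 - 2931/4538 = 3810433/7678296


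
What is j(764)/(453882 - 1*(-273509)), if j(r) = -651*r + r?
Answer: -496600/727391 ≈ -0.68271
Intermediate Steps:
j(r) = -650*r
j(764)/(453882 - 1*(-273509)) = (-650*764)/(453882 - 1*(-273509)) = -496600/(453882 + 273509) = -496600/727391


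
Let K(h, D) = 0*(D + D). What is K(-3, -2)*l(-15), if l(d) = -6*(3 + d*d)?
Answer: 0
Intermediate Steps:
K(h, D) = 0 (K(h, D) = 0*(2*D) = 0)
l(d) = -18 - 6*d² (l(d) = -6*(3 + d²) = -18 - 6*d²)
K(-3, -2)*l(-15) = 0*(-18 - 6*(-15)²) = 0*(-18 - 6*225) = 0*(-18 - 1350) = 0*(-1368) = 0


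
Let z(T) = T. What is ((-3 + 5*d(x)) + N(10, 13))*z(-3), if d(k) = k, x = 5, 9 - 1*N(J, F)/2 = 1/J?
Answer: -597/5 ≈ -119.40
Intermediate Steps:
N(J, F) = 18 - 2/J
((-3 + 5*d(x)) + N(10, 13))*z(-3) = ((-3 + 5*5) + (18 - 2/10))*(-3) = ((-3 + 25) + (18 - 2*1/10))*(-3) = (22 + (18 - 1/5))*(-3) = (22 + 89/5)*(-3) = (199/5)*(-3) = -597/5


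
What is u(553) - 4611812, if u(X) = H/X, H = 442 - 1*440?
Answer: -2550332034/553 ≈ -4.6118e+6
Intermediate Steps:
H = 2 (H = 442 - 440 = 2)
u(X) = 2/X
u(553) - 4611812 = 2/553 - 4611812 = -2550332034/553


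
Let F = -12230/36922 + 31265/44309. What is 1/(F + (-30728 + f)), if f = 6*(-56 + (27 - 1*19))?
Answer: -817988449/25370423500554 ≈ -3.2242e-5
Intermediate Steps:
f = -288 (f = 6*(-56 + (27 - 19)) = 6*(-56 + 8) = 6*(-48) = -288)
F = 306233630/817988449 (F = -12230*1/36922 + 31265*(1/44309) = -6115/18461 + 31265/44309 = 306233630/817988449 ≈ 0.37437)
1/(F + (-30728 + f)) = 1/(306233630/817988449 + (-30728 - 288)) = 1/(306233630/817988449 - 31016) = 1/(-25370423500554/817988449) = -817988449/25370423500554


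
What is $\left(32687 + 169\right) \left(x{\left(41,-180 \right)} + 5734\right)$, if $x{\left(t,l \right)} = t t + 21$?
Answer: $244317216$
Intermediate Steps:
$x{\left(t,l \right)} = 21 + t^{2}$ ($x{\left(t,l \right)} = t^{2} + 21 = 21 + t^{2}$)
$\left(32687 + 169\right) \left(x{\left(41,-180 \right)} + 5734\right) = \left(32687 + 169\right) \left(\left(21 + 41^{2}\right) + 5734\right) = 32856 \left(\left(21 + 1681\right) + 5734\right) = 32856 \left(1702 + 5734\right) = 32856 \cdot 7436 = 244317216$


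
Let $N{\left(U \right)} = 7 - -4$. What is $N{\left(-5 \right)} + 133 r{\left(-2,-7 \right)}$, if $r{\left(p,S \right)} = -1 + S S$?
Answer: $6395$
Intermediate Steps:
$N{\left(U \right)} = 11$ ($N{\left(U \right)} = 7 + 4 = 11$)
$r{\left(p,S \right)} = -1 + S^{2}$
$N{\left(-5 \right)} + 133 r{\left(-2,-7 \right)} = 11 + 133 \left(-1 + \left(-7\right)^{2}\right) = 11 + 133 \left(-1 + 49\right) = 11 + 133 \cdot 48 = 11 + 6384 = 6395$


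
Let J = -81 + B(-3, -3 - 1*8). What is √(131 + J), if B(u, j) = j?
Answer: √39 ≈ 6.2450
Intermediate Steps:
J = -92 (J = -81 + (-3 - 1*8) = -81 + (-3 - 8) = -81 - 11 = -92)
√(131 + J) = √(131 - 92) = √39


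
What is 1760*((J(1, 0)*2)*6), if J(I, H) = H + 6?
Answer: 126720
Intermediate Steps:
J(I, H) = 6 + H
1760*((J(1, 0)*2)*6) = 1760*(((6 + 0)*2)*6) = 1760*((6*2)*6) = 1760*(12*6) = 1760*72 = 126720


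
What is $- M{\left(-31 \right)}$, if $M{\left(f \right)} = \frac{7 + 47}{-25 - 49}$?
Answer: $\frac{27}{37} \approx 0.72973$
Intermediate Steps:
$M{\left(f \right)} = - \frac{27}{37}$ ($M{\left(f \right)} = \frac{54}{-74} = 54 \left(- \frac{1}{74}\right) = - \frac{27}{37}$)
$- M{\left(-31 \right)} = \left(-1\right) \left(- \frac{27}{37}\right) = \frac{27}{37}$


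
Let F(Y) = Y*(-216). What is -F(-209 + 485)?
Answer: 59616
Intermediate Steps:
F(Y) = -216*Y
-F(-209 + 485) = -(-216)*(-209 + 485) = -(-216)*276 = -1*(-59616) = 59616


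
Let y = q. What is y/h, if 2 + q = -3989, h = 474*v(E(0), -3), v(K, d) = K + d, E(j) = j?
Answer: 3991/1422 ≈ 2.8066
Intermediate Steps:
h = -1422 (h = 474*(0 - 3) = 474*(-3) = -1422)
q = -3991 (q = -2 - 3989 = -3991)
y = -3991
y/h = -3991/(-1422) = -3991*(-1/1422) = 3991/1422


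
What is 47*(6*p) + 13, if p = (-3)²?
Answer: 2551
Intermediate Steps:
p = 9
47*(6*p) + 13 = 47*(6*9) + 13 = 47*54 + 13 = 2538 + 13 = 2551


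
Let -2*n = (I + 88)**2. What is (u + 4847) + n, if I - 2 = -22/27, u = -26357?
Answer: -18580022/729 ≈ -25487.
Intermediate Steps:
I = 32/27 (I = 2 - 22/27 = 32/27 ≈ 1.1852)
n = -2899232/729 (n = -(32/27 + 88)**2/2 = -(2408/27)**2/2 = -1/2*5798464/729 = -2899232/729 ≈ -3977.0)
(u + 4847) + n = (-26357 + 4847) - 2899232/729 = -21510 - 2899232/729 = -18580022/729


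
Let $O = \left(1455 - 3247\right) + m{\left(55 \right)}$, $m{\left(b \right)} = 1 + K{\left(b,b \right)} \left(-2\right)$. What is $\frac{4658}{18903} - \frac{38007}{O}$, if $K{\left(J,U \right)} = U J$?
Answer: $\frac{754969699}{148218423} \approx 5.0936$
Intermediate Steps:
$K{\left(J,U \right)} = J U$
$m{\left(b \right)} = 1 - 2 b^{2}$ ($m{\left(b \right)} = 1 + b b \left(-2\right) = 1 + b^{2} \left(-2\right) = 1 - 2 b^{2}$)
$O = -7841$ ($O = \left(1455 - 3247\right) + \left(1 - 2 \cdot 55^{2}\right) = -1792 + \left(1 - 6050\right) = -1792 - 6049 = -7841$)
$\frac{4658}{18903} - \frac{38007}{O} = \frac{4658}{18903} - \frac{38007}{-7841} = 4658 \cdot \frac{1}{18903} - - \frac{38007}{7841} = \frac{4658}{18903} + \frac{38007}{7841} = \frac{754969699}{148218423}$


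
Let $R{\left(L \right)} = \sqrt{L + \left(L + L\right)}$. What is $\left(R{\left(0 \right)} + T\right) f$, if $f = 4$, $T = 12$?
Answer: $48$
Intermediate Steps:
$R{\left(L \right)} = \sqrt{3} \sqrt{L}$ ($R{\left(L \right)} = \sqrt{L + 2 L} = \sqrt{3 L} = \sqrt{3} \sqrt{L}$)
$\left(R{\left(0 \right)} + T\right) f = \left(\sqrt{3} \sqrt{0} + 12\right) 4 = \left(\sqrt{3} \cdot 0 + 12\right) 4 = \left(0 + 12\right) 4 = 12 \cdot 4 = 48$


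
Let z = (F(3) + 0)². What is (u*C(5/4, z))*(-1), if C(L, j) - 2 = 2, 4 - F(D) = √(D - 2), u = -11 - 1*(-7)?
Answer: 16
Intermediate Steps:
u = -4 (u = -11 + 7 = -4)
F(D) = 4 - √(-2 + D) (F(D) = 4 - √(D - 2) = 4 - √(-2 + D))
z = 9 (z = ((4 - √(-2 + 3)) + 0)² = ((4 - √1) + 0)² = ((4 - 1*1) + 0)² = ((4 - 1) + 0)² = (3 + 0)² = 3² = 9)
C(L, j) = 4 (C(L, j) = 2 + 2 = 4)
(u*C(5/4, z))*(-1) = -4*4*(-1) = -16*(-1) = 16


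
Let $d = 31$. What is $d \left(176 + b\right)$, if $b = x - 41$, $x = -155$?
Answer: $-620$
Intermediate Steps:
$b = -196$ ($b = -155 - 41 = -196$)
$d \left(176 + b\right) = 31 \left(176 - 196\right) = 31 \left(-20\right) = -620$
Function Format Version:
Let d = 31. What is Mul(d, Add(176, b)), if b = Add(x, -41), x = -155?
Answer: -620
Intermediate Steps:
b = -196 (b = Add(-155, -41) = -196)
Mul(d, Add(176, b)) = Mul(31, Add(176, -196)) = Mul(31, -20) = -620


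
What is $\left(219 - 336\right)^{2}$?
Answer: $13689$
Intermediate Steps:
$\left(219 - 336\right)^{2} = \left(-117\right)^{2} = 13689$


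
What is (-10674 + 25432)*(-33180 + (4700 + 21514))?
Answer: -102804228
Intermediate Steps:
(-10674 + 25432)*(-33180 + (4700 + 21514)) = 14758*(-33180 + 26214) = 14758*(-6966) = -102804228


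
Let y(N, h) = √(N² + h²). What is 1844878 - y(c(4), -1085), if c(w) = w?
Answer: 1844878 - √1177241 ≈ 1.8438e+6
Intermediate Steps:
1844878 - y(c(4), -1085) = 1844878 - √(4² + (-1085)²) = 1844878 - √(16 + 1177225) = 1844878 - √1177241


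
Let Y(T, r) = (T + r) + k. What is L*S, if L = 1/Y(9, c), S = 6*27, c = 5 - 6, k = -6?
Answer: 81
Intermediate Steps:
c = -1
Y(T, r) = -6 + T + r (Y(T, r) = (T + r) - 6 = -6 + T + r)
S = 162
L = ½ (L = 1/(-6 + 9 - 1) = 1/2 = ½ ≈ 0.50000)
L*S = (½)*162 = 81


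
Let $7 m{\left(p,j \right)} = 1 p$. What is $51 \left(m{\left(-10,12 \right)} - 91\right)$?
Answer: $- \frac{32997}{7} \approx -4713.9$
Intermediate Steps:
$m{\left(p,j \right)} = \frac{p}{7}$ ($m{\left(p,j \right)} = \frac{1 p}{7} = \frac{p}{7}$)
$51 \left(m{\left(-10,12 \right)} - 91\right) = 51 \left(\frac{1}{7} \left(-10\right) - 91\right) = 51 \left(- \frac{10}{7} - 91\right) = 51 \left(- \frac{647}{7}\right) = - \frac{32997}{7}$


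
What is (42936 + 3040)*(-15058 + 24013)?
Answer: 411715080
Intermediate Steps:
(42936 + 3040)*(-15058 + 24013) = 45976*8955 = 411715080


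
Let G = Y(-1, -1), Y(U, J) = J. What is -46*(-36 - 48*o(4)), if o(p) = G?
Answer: -552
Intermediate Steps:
G = -1
o(p) = -1
-46*(-36 - 48*o(4)) = -46*(-36 - 48*(-1)) = -46*(-36 + 48) = -46*12 = -552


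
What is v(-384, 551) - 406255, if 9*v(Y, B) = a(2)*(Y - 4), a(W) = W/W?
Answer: -3656683/9 ≈ -4.0630e+5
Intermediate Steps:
a(W) = 1
v(Y, B) = -4/9 + Y/9 (v(Y, B) = (1*(Y - 4))/9 = (1*(-4 + Y))/9 = (-4 + Y)/9 = -4/9 + Y/9)
v(-384, 551) - 406255 = (-4/9 + (1/9)*(-384)) - 406255 = (-4/9 - 128/3) - 406255 = -388/9 - 406255 = -3656683/9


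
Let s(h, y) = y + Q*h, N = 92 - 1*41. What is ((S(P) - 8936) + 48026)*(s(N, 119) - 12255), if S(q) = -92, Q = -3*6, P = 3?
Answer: -509079892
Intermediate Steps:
N = 51 (N = 92 - 41 = 51)
Q = -18
s(h, y) = y - 18*h
((S(P) - 8936) + 48026)*(s(N, 119) - 12255) = ((-92 - 8936) + 48026)*((119 - 18*51) - 12255) = (-9028 + 48026)*((119 - 918) - 12255) = 38998*(-799 - 12255) = 38998*(-13054) = -509079892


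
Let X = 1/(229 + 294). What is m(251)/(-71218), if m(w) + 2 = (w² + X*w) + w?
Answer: -33080001/37247014 ≈ -0.88812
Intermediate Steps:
X = 1/523 ≈ 0.0019120
m(w) = -2 + w² + 524*w/523 (m(w) = -2 + ((w² + w/523) + w) = -2 + (w² + 524*w/523) = -2 + w² + 524*w/523)
m(251)/(-71218) = (-2 + 251² + (524/523)*251)/(-71218) = (-2 + 63001 + 131524/523)*(-1/71218) = (33080001/523)*(-1/71218) = -33080001/37247014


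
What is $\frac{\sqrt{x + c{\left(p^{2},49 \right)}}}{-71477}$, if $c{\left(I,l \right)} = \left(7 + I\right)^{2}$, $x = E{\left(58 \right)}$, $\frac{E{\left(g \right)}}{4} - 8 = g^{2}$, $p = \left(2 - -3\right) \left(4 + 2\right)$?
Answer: $- \frac{\sqrt{836137}}{71477} \approx -0.012793$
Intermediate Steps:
$p = 30$ ($p = \left(2 + 3\right) 6 = 5 \cdot 6 = 30$)
$E{\left(g \right)} = 32 + 4 g^{2}$
$x = 13488$ ($x = 32 + 4 \cdot 58^{2} = 32 + 4 \cdot 3364 = 32 + 13456 = 13488$)
$\frac{\sqrt{x + c{\left(p^{2},49 \right)}}}{-71477} = \frac{\sqrt{13488 + \left(7 + 30^{2}\right)^{2}}}{-71477} = \sqrt{13488 + \left(7 + 900\right)^{2}} \left(- \frac{1}{71477}\right) = \sqrt{13488 + 907^{2}} \left(- \frac{1}{71477}\right) = \sqrt{13488 + 822649} \left(- \frac{1}{71477}\right) = \sqrt{836137} \left(- \frac{1}{71477}\right) = - \frac{\sqrt{836137}}{71477}$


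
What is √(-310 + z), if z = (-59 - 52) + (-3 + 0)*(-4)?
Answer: I*√409 ≈ 20.224*I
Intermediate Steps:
z = -99 (z = -111 - 3*(-4) = -111 + 12 = -99)
√(-310 + z) = √(-310 - 99) = √(-409) = I*√409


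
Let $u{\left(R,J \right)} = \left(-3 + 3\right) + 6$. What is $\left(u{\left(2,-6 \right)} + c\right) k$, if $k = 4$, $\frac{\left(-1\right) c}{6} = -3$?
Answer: $96$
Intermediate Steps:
$c = 18$ ($c = \left(-6\right) \left(-3\right) = 18$)
$u{\left(R,J \right)} = 6$ ($u{\left(R,J \right)} = 0 + 6 = 6$)
$\left(u{\left(2,-6 \right)} + c\right) k = \left(6 + 18\right) 4 = 24 \cdot 4 = 96$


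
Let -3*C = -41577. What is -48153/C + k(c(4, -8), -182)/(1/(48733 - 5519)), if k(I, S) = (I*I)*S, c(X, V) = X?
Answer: -1744005077465/13859 ≈ -1.2584e+8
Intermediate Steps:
C = 13859 (C = -⅓*(-41577) = 13859)
k(I, S) = S*I² (k(I, S) = I²*S = S*I²)
-48153/C + k(c(4, -8), -182)/(1/(48733 - 5519)) = -48153/13859 + (-182*4²)/(1/(48733 - 5519)) = -48153*1/13859 + (-182*16)/(1/43214) = -48153/13859 - 2912/1/43214 = -48153/13859 - 2912*43214 = -48153/13859 - 125839168 = -1744005077465/13859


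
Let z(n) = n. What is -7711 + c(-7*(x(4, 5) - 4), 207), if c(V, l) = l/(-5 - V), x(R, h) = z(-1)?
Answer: -308647/40 ≈ -7716.2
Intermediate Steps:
x(R, h) = -1
-7711 + c(-7*(x(4, 5) - 4), 207) = -7711 - 1*207/(5 - 7*(-1 - 4)) = -7711 - 1*207/(5 - 7*(-5)) = -7711 - 1*207/(5 + 35) = -7711 - 1*207/40 = -7711 - 1*207*1/40 = -7711 - 207/40 = -308647/40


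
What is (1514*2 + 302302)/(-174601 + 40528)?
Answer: -305330/134073 ≈ -2.2773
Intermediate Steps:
(1514*2 + 302302)/(-174601 + 40528) = (3028 + 302302)/(-134073) = 305330*(-1/134073) = -305330/134073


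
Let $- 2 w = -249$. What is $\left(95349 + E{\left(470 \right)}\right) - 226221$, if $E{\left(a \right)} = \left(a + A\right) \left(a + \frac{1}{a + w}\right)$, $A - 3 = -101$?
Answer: $\frac{52278696}{1189} \approx 43969.0$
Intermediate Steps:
$A = -98$ ($A = 3 - 101 = -98$)
$w = \frac{249}{2}$ ($w = \left(- \frac{1}{2}\right) \left(-249\right) = \frac{249}{2} \approx 124.5$)
$E{\left(a \right)} = \left(-98 + a\right) \left(a + \frac{1}{\frac{249}{2} + a}\right)$ ($E{\left(a \right)} = \left(a - 98\right) \left(a + \frac{1}{a + \frac{249}{2}}\right) = \left(-98 + a\right) \left(a + \frac{1}{\frac{249}{2} + a}\right)$)
$\left(95349 + E{\left(470 \right)}\right) - 226221 = \left(95349 + \frac{-196 - 11468000 + 2 \cdot 470^{3} + 53 \cdot 470^{2}}{249 + 2 \cdot 470}\right) - 226221 = \left(95349 + \frac{-196 - 11468000 + 2 \cdot 103823000 + 53 \cdot 220900}{249 + 940}\right) - 226221 = \left(95349 + \frac{-196 - 11468000 + 207646000 + 11707700}{1189}\right) - 226221 = \left(95349 + \frac{1}{1189} \cdot 207885504\right) - 226221 = \left(95349 + \frac{207885504}{1189}\right) - 226221 = \frac{321255465}{1189} - 226221 = \frac{52278696}{1189}$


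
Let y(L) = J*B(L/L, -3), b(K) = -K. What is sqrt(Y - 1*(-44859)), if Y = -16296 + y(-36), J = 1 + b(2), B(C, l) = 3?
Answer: 4*sqrt(1785) ≈ 169.00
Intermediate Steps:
J = -1 (J = 1 - 1*2 = 1 - 2 = -1)
y(L) = -3 (y(L) = -1*3 = -3)
Y = -16299 (Y = -16296 - 3 = -16299)
sqrt(Y - 1*(-44859)) = sqrt(-16299 - 1*(-44859)) = sqrt(-16299 + 44859) = sqrt(28560) = 4*sqrt(1785)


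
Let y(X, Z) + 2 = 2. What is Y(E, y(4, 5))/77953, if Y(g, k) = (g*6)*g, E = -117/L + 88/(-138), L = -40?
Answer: 39853969/98969128800 ≈ 0.00040269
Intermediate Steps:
y(X, Z) = 0 (y(X, Z) = -2 + 2 = 0)
E = 6313/2760 (E = -117/(-40) + 88/(-138) = -117*(-1/40) + 88*(-1/138) = 117/40 - 44/69 = 6313/2760 ≈ 2.2873)
Y(g, k) = 6*g² (Y(g, k) = (6*g)*g = 6*g²)
Y(E, y(4, 5))/77953 = (6*(6313/2760)²)/77953 = (6*(39853969/7617600))*(1/77953) = (39853969/1269600)*(1/77953) = 39853969/98969128800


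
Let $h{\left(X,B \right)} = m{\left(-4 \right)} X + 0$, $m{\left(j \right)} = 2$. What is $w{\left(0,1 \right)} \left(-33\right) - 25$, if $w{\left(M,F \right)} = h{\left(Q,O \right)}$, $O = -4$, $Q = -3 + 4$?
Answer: $-91$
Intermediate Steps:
$Q = 1$
$h{\left(X,B \right)} = 2 X$ ($h{\left(X,B \right)} = 2 X + 0 = 2 X$)
$w{\left(M,F \right)} = 2$ ($w{\left(M,F \right)} = 2 \cdot 1 = 2$)
$w{\left(0,1 \right)} \left(-33\right) - 25 = 2 \left(-33\right) - 25 = -66 - 25 = -91$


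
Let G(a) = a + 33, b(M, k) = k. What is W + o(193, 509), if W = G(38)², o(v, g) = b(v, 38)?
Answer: 5079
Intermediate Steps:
G(a) = 33 + a
o(v, g) = 38
W = 5041 (W = (33 + 38)² = 71² = 5041)
W + o(193, 509) = 5041 + 38 = 5079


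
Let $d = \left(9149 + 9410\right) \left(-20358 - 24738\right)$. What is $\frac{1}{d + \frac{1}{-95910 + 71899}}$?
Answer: $- \frac{24011}{20095686239305} \approx -1.1948 \cdot 10^{-9}$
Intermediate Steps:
$d = -836936664$ ($d = 18559 \left(-45096\right) = -836936664$)
$\frac{1}{d + \frac{1}{-95910 + 71899}} = \frac{1}{-836936664 + \frac{1}{-95910 + 71899}} = \frac{1}{-836936664 + \frac{1}{-24011}} = \frac{1}{-836936664 - \frac{1}{24011}} = \frac{1}{- \frac{20095686239305}{24011}} = - \frac{24011}{20095686239305}$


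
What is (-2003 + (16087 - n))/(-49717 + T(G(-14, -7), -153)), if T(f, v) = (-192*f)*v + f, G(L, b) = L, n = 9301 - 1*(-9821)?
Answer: 5038/460995 ≈ 0.010929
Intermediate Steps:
n = 19122 (n = 9301 + 9821 = 19122)
T(f, v) = f - 192*f*v (T(f, v) = -192*f*v + f = f - 192*f*v)
(-2003 + (16087 - n))/(-49717 + T(G(-14, -7), -153)) = (-2003 + (16087 - 1*19122))/(-49717 - 14*(1 - 192*(-153))) = (-2003 + (16087 - 19122))/(-49717 - 14*(1 + 29376)) = (-2003 - 3035)/(-49717 - 14*29377) = -5038/(-49717 - 411278) = -5038/(-460995) = -5038*(-1/460995) = 5038/460995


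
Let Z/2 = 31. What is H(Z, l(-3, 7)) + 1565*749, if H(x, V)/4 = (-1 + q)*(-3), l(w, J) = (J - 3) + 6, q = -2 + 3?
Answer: 1172185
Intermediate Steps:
Z = 62 (Z = 2*31 = 62)
q = 1
l(w, J) = 3 + J (l(w, J) = (-3 + J) + 6 = 3 + J)
H(x, V) = 0 (H(x, V) = 4*((-1 + 1)*(-3)) = 4*(0*(-3)) = 4*0 = 0)
H(Z, l(-3, 7)) + 1565*749 = 0 + 1565*749 = 0 + 1172185 = 1172185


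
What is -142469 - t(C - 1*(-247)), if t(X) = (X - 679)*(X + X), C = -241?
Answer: -134393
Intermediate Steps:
t(X) = 2*X*(-679 + X) (t(X) = (-679 + X)*(2*X) = 2*X*(-679 + X))
-142469 - t(C - 1*(-247)) = -142469 - 2*(-241 - 1*(-247))*(-679 + (-241 - 1*(-247))) = -142469 - 2*(-241 + 247)*(-679 + (-241 + 247)) = -142469 - 2*6*(-679 + 6) = -142469 - 2*6*(-673) = -142469 - 1*(-8076) = -142469 + 8076 = -134393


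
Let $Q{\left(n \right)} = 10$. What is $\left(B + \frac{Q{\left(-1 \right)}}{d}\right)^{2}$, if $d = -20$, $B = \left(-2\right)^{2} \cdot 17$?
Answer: $\frac{18225}{4} \approx 4556.3$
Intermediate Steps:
$B = 68$ ($B = 4 \cdot 17 = 68$)
$\left(B + \frac{Q{\left(-1 \right)}}{d}\right)^{2} = \left(68 + \frac{10}{-20}\right)^{2} = \left(68 + 10 \left(- \frac{1}{20}\right)\right)^{2} = \left(68 - \frac{1}{2}\right)^{2} = \left(\frac{135}{2}\right)^{2} = \frac{18225}{4}$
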